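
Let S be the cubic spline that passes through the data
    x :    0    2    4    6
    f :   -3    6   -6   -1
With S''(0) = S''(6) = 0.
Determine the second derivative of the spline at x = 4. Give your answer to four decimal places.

Put σ_i = S'' at the i-th knot. Here h = (2, 2, 2) and Δ = (9/2, -6, 5/2), so the interior equations h_(i-1)·σ_(i-1) + 2(h_(i-1)+h_i)·σ_i + h_i·σ_(i+1) = 6(Δ_i − Δ_(i-1)) read
  2·σ_0 + 8·σ_1 + 2·σ_2 = 6(Δ_1 - Δ_0) = -63
  2·σ_1 + 8·σ_2 + 2·σ_3 = 6(Δ_2 - Δ_1) = 51
Natural end conditions: σ_0 = σ_3 = 0.
Solving the tridiagonal system: σ_0 = 0, σ_1 = -101/10, σ_2 = 89/10, σ_3 = 0.

8.9000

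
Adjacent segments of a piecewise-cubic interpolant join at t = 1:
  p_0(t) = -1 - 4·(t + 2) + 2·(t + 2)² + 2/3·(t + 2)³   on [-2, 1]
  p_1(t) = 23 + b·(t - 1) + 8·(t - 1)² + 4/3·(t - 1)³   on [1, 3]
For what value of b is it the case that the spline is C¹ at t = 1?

26

p_0'(t) = -4 + 4·(t + 2) + 2·(t + 2)², so p_0'(1) = 26. On the right, p_1'(1) = b, so b = 26.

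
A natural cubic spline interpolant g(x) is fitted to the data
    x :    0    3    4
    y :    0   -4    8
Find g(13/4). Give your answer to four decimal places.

-1.5469

With σ_i denoting the second derivative at x_i, h_i = 3, 1, and Δ_i = (y_(i+1) − y_i)/h_i = -4/3, 12:
  3·σ_0 + 8·σ_1 + 1·σ_2 = 6(Δ_1 - Δ_0) = 80
Natural end conditions: σ_0 = σ_2 = 0.
Solving the tridiagonal system: σ_0 = 0, σ_1 = 10, σ_2 = 0.
On [3, 4], g(x) = -4 + 26/3·(x - 3) + 5·(x - 3)² - 5/3·(x - 3)³.
With (x - 3) = 1/4: g(13/4) = -99/64.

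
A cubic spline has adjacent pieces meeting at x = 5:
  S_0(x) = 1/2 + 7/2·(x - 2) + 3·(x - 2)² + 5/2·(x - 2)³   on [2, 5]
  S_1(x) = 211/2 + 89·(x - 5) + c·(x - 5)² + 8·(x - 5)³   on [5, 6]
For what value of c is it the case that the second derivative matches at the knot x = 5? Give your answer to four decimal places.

S_0''(x) = 6 + 15·(x - 2), so S_0''(5) = 51. On the right, S_1''(5) = 2c, so c = 51/2.

25.5000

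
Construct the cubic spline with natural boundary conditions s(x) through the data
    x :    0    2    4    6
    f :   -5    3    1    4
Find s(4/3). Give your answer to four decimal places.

Put m_i = s'' at the i-th knot. Here h = (2, 2, 2) and Δ = (4, -1, 3/2), so the interior equations h_(i-1)·m_(i-1) + 2(h_(i-1)+h_i)·m_i + h_i·m_(i+1) = 6(Δ_i − Δ_(i-1)) read
  2·m_0 + 8·m_1 + 2·m_2 = 6(Δ_1 - Δ_0) = -30
  2·m_1 + 8·m_2 + 2·m_3 = 6(Δ_2 - Δ_1) = 15
Natural end conditions: m_0 = m_3 = 0.
Forward elimination and back-substitution give m_0 = 0, m_1 = -9/2, m_2 = 3, m_3 = 0.
On [0, 2], s(x) = -5 + 11/2·x + 0·x² - 3/8·x³.
With x = 4/3: s(4/3) = 13/9.

1.4444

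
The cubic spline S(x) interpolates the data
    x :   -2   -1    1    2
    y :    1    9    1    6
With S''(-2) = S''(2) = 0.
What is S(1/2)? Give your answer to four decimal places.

Write σ_i for S''(x_i). With h_i = 1, 2, 1 and divided differences Δ_i = 8, -4, 5, the continuity of S' gives the tridiagonal system
  1·σ_0 + 6·σ_1 + 2·σ_2 = 6(Δ_1 - Δ_0) = -72
  2·σ_1 + 6·σ_2 + 1·σ_3 = 6(Δ_2 - Δ_1) = 54
Natural end conditions: σ_0 = σ_3 = 0.
Solving: σ_0 = 0, σ_1 = -135/8, σ_2 = 117/8, σ_3 = 0.
On [-1, 1], S(x) = 9 + 19/8·(x + 1) - 135/16·(x + 1)² + 21/8·(x + 1)³.
With (x + 1) = 3/2: S(1/2) = 39/16.

2.4375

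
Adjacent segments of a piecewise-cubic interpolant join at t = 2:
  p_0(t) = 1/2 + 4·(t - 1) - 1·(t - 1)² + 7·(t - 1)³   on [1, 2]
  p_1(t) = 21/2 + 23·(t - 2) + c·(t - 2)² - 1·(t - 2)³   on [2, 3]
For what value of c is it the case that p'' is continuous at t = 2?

p_0''(t) = -2 + 42·(t - 1), so p_0''(2) = 40. On the right, p_1''(2) = 2c, so c = 20.

20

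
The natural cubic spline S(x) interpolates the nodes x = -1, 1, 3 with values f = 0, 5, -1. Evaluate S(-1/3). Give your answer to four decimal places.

2.4815

Write M_i for S''(x_i). With h_i = 2, 2 and divided differences Δ_i = 5/2, -3, the continuity of S' gives the tridiagonal system
  2·M_0 + 8·M_1 + 2·M_2 = 6(Δ_1 - Δ_0) = -33
Natural end conditions: M_0 = M_2 = 0.
Solving: M_0 = 0, M_1 = -33/8, M_2 = 0.
On [-1, 1], S(x) = 0 + 31/8·(x + 1) + 0·(x + 1)² - 11/32·(x + 1)³.
With (x + 1) = 2/3: S(-1/3) = 67/27.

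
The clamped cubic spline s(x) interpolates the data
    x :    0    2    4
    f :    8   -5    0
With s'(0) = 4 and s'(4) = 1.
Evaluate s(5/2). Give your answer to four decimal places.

Write M_i for s''(x_i). With h_i = 2, 2 and divided differences Δ_i = -13/2, 5/2, the continuity of s' gives the tridiagonal system
  2·M_0 + 8·M_1 + 2·M_2 = 6(Δ_1 - Δ_0) = 54
Clamped end conditions give two more equations: 2h_0·M_0 + h_0·M_1 = 6(Δ_0 - s'(0)) = -63 and h_1·M_1 + 2h_1·M_2 = 6(s'(4) - Δ_1) = -9.
Forward elimination and back-substitution give M_0 = -93/4, M_1 = 15, M_2 = -39/4.
On [2, 4], s(x) = -5 - 17/4·(x - 2) + 15/2·(x - 2)² - 33/16·(x - 2)³.
With (x - 2) = 1/2: s(5/2) = -705/128.

-5.5078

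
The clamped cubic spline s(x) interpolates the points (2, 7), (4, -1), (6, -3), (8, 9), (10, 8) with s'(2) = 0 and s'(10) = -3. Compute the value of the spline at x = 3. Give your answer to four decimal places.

4.1853

Write M_i for s''(x_i). With h_i = 2, 2, 2, 2 and divided differences Δ_i = -4, -1, 6, -1/2, the continuity of s' gives the tridiagonal system
  2·M_0 + 8·M_1 + 2·M_2 = 6(Δ_1 - Δ_0) = 18
  2·M_1 + 8·M_2 + 2·M_3 = 6(Δ_2 - Δ_1) = 42
  2·M_2 + 8·M_3 + 2·M_4 = 6(Δ_3 - Δ_2) = -39
Clamped end conditions give two more equations: 2h_0·M_0 + h_0·M_1 = 6(Δ_0 - s'(2)) = -24 and h_3·M_3 + 2h_3·M_4 = 6(s'(10) - Δ_3) = -15.
Hence M_0 = -813/112, M_1 = 141/56, M_2 = 99/16, M_3 = -351/56, M_4 = -69/112.
On [2, 4], s(x) = 7 + 0·(x - 2) - 813/224·(x - 2)² + 365/448·(x - 2)³.
With (x - 2) = 1: s(3) = 1875/448.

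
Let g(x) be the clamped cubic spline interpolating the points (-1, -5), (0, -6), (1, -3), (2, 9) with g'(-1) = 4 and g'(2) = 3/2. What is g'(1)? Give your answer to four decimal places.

Write M_i for g''(x_i). With h_i = 1, 1, 1 and divided differences Δ_i = -1, 3, 12, the continuity of g' gives the tridiagonal system
  1·M_0 + 4·M_1 + 1·M_2 = 6(Δ_1 - Δ_0) = 24
  1·M_1 + 4·M_2 + 1·M_3 = 6(Δ_2 - Δ_1) = 54
Clamped end conditions give two more equations: 2h_0·M_0 + h_0·M_1 = 6(Δ_0 - g'(-1)) = -30 and h_2·M_2 + 2h_2·M_3 = 6(g'(2) - Δ_2) = -63.
Forward elimination and back-substitution give M_0 = -259/15, M_1 = 68/15, M_2 = 347/15, M_3 = -646/15.
On [1, 2], g'(x) = b_2 + 2c_2·(x - 1) + 3d_2·(x - 1)² with b_2 = Δ_2 - h_2(2M_2 + M_3)/6 = 172/15, c_2 = M_2/2 = 347/30, d_2 = (M_3 - M_2)/(6h_2) = -331/30. So g'(1) = 172/15.

11.4667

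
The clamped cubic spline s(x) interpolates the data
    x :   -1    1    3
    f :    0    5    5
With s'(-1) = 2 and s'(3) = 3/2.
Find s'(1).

1

With σ_i denoting the second derivative at x_i, h_i = 2, 2, and Δ_i = (y_(i+1) − y_i)/h_i = 5/2, 0:
  2·σ_0 + 8·σ_1 + 2·σ_2 = 6(Δ_1 - Δ_0) = -15
Clamped end conditions give two more equations: 2h_0·σ_0 + h_0·σ_1 = 6(Δ_0 - s'(-1)) = 3 and h_1·σ_1 + 2h_1·σ_2 = 6(s'(3) - Δ_1) = 9.
Solving the tridiagonal system: σ_0 = 5/2, σ_1 = -7/2, σ_2 = 4.
On [1, 3], s'(x) = b_1 + 2c_1·(x - 1) + 3d_1·(x - 1)² with b_1 = Δ_1 - h_1(2σ_1 + σ_2)/6 = 1, c_1 = σ_1/2 = -7/4, d_1 = (σ_2 - σ_1)/(6h_1) = 5/8. So s'(1) = 1.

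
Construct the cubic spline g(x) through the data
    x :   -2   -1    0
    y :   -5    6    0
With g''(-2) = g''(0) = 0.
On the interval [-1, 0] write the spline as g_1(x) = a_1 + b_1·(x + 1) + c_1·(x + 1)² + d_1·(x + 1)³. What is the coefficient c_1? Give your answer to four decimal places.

With σ_i denoting the second derivative at x_i, h_i = 1, 1, and Δ_i = (y_(i+1) − y_i)/h_i = 11, -6:
  1·σ_0 + 4·σ_1 + 1·σ_2 = 6(Δ_1 - Δ_0) = -102
Natural end conditions: σ_0 = σ_2 = 0.
Hence σ_0 = 0, σ_1 = -51/2, σ_2 = 0.
On [-1, 0], with g_1(x) = a_1 + b_1·(x + 1) + c_1·(x + 1)² + d_1·(x + 1)³: c_1 = σ_1/2 = -51/4, d_1 = (σ_2 - σ_1)/(6h_1) = 17/4, b_1 = Δ_1 - h_1(2σ_1 + σ_2)/6 = 5/2.

-12.7500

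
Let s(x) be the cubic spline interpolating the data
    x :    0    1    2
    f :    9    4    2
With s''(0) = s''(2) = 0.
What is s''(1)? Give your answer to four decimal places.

Let m_i = s''(x_i). Step sizes h_i = 1, 1; slopes of the chords Δ_i = (y_(i+1) - y_i)/h_i = -5, -2.
  1·m_0 + 4·m_1 + 1·m_2 = 6(Δ_1 - Δ_0) = 18
Natural end conditions: m_0 = m_2 = 0.
Hence m_0 = 0, m_1 = 9/2, m_2 = 0.

4.5000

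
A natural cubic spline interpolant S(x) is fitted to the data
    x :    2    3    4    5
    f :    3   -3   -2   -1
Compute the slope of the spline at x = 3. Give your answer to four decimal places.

-2.2667

With M_i denoting the second derivative at x_i, h_i = 1, 1, 1, and Δ_i = (y_(i+1) − y_i)/h_i = -6, 1, 1:
  1·M_0 + 4·M_1 + 1·M_2 = 6(Δ_1 - Δ_0) = 42
  1·M_1 + 4·M_2 + 1·M_3 = 6(Δ_2 - Δ_1) = 0
Natural end conditions: M_0 = M_3 = 0.
Forward elimination and back-substitution give M_0 = 0, M_1 = 56/5, M_2 = -14/5, M_3 = 0.
On [3, 4], S'(x) = b_1 + 2c_1·(x - 3) + 3d_1·(x - 3)² with b_1 = Δ_1 - h_1(2M_1 + M_2)/6 = -34/15, c_1 = M_1/2 = 28/5, d_1 = (M_2 - M_1)/(6h_1) = -7/3. So S'(3) = -34/15.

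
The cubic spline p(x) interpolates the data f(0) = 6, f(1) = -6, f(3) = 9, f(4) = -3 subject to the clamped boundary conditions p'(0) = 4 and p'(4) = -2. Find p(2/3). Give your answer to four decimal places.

-1.3249

Let M_i = p''(x_i). Step sizes h_i = 1, 2, 1; slopes of the chords Δ_i = (y_(i+1) - y_i)/h_i = -12, 15/2, -12.
  1·M_0 + 6·M_1 + 2·M_2 = 6(Δ_1 - Δ_0) = 117
  2·M_1 + 6·M_2 + 1·M_3 = 6(Δ_2 - Δ_1) = -117
Clamped end conditions give two more equations: 2h_0·M_0 + h_0·M_1 = 6(Δ_0 - p'(0)) = -96 and h_2·M_2 + 2h_2·M_3 = 6(p'(4) - Δ_2) = 60.
Hence M_0 = -2481/35, M_1 = 1602/35, M_2 = -1518/35, M_3 = 1809/35.
On [0, 1], p(x) = 6 + 4·x - 2481/70·x² + 1361/70·x³.
With x = 2/3: p(2/3) = -1252/945.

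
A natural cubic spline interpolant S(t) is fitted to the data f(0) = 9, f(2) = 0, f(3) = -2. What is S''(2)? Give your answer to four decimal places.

With m_i denoting the second derivative at x_i, h_i = 2, 1, and Δ_i = (y_(i+1) − y_i)/h_i = -9/2, -2:
  2·m_0 + 6·m_1 + 1·m_2 = 6(Δ_1 - Δ_0) = 15
Natural end conditions: m_0 = m_2 = 0.
Forward elimination and back-substitution give m_0 = 0, m_1 = 5/2, m_2 = 0.

2.5000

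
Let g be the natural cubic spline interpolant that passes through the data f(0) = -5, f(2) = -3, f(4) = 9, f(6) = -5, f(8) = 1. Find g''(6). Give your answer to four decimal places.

11.0893

Write σ_i for g''(x_i). With h_i = 2, 2, 2, 2 and divided differences Δ_i = 1, 6, -7, 3, the continuity of g' gives the tridiagonal system
  2·σ_0 + 8·σ_1 + 2·σ_2 = 6(Δ_1 - Δ_0) = 30
  2·σ_1 + 8·σ_2 + 2·σ_3 = 6(Δ_2 - Δ_1) = -78
  2·σ_2 + 8·σ_3 + 2·σ_4 = 6(Δ_3 - Δ_2) = 60
Natural end conditions: σ_0 = σ_4 = 0.
Forward elimination and back-substitution give σ_0 = 0, σ_1 = 411/56, σ_2 = -201/14, σ_3 = 621/56, σ_4 = 0.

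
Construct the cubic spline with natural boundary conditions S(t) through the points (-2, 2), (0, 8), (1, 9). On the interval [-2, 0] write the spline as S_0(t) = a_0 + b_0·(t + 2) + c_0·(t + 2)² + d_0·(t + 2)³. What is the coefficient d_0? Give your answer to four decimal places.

With m_i denoting the second derivative at x_i, h_i = 2, 1, and Δ_i = (y_(i+1) − y_i)/h_i = 3, 1:
  2·m_0 + 6·m_1 + 1·m_2 = 6(Δ_1 - Δ_0) = -12
Natural end conditions: m_0 = m_2 = 0.
Solving the tridiagonal system: m_0 = 0, m_1 = -2, m_2 = 0.
On [-2, 0], with S_0(t) = a_0 + b_0·(t + 2) + c_0·(t + 2)² + d_0·(t + 2)³: c_0 = m_0/2 = 0, d_0 = (m_1 - m_0)/(6h_0) = -1/6, b_0 = Δ_0 - h_0(2m_0 + m_1)/6 = 11/3.

-0.1667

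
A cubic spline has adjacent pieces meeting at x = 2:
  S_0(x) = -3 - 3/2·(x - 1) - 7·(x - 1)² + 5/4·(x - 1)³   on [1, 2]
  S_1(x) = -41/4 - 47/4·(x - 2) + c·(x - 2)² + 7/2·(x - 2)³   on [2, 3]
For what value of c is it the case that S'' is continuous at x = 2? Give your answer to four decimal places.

S_0''(x) = -14 + 15/2·(x - 1), so S_0''(2) = -13/2. On the right, S_1''(2) = 2c, so c = -13/4.

-3.2500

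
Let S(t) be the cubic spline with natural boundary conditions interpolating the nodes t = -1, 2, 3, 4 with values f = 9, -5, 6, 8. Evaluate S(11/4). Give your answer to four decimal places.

Let σ_i = S''(x_i). Step sizes h_i = 3, 1, 1; slopes of the chords Δ_i = (y_(i+1) - y_i)/h_i = -14/3, 11, 2.
  3·σ_0 + 8·σ_1 + 1·σ_2 = 6(Δ_1 - Δ_0) = 94
  1·σ_1 + 4·σ_2 + 1·σ_3 = 6(Δ_2 - Δ_1) = -54
Natural end conditions: σ_0 = σ_3 = 0.
Solving the tridiagonal system: σ_0 = 0, σ_1 = 430/31, σ_2 = -526/31, σ_3 = 0.
On [2, 3], S(t) = -5 + 856/93·(t - 2) + 215/31·(t - 2)² - 478/93·(t - 2)³.
With (t - 2) = 3/4: S(11/4) = 3607/992.

3.6361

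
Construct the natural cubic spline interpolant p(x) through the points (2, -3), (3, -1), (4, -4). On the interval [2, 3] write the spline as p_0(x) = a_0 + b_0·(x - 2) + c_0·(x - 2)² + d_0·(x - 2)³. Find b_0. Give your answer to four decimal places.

Write M_i for p''(x_i). With h_i = 1, 1 and divided differences Δ_i = 2, -3, the continuity of p' gives the tridiagonal system
  1·M_0 + 4·M_1 + 1·M_2 = 6(Δ_1 - Δ_0) = -30
Natural end conditions: M_0 = M_2 = 0.
Hence M_0 = 0, M_1 = -15/2, M_2 = 0.
On [2, 3], with p_0(x) = a_0 + b_0·(x - 2) + c_0·(x - 2)² + d_0·(x - 2)³: c_0 = M_0/2 = 0, d_0 = (M_1 - M_0)/(6h_0) = -5/4, b_0 = Δ_0 - h_0(2M_0 + M_1)/6 = 13/4.

3.2500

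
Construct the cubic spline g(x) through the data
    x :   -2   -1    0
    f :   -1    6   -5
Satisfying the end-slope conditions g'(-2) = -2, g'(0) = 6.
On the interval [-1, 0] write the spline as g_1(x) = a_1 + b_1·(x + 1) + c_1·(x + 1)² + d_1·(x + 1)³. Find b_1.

-4

Let M_i = g''(x_i). Step sizes h_i = 1, 1; slopes of the chords Δ_i = (y_(i+1) - y_i)/h_i = 7, -11.
  1·M_0 + 4·M_1 + 1·M_2 = 6(Δ_1 - Δ_0) = -108
Clamped end conditions give two more equations: 2h_0·M_0 + h_0·M_1 = 6(Δ_0 - g'(-2)) = 54 and h_1·M_1 + 2h_1·M_2 = 6(g'(0) - Δ_1) = 102.
Solving the tridiagonal system: M_0 = 58, M_1 = -62, M_2 = 82.
On [-1, 0], with g_1(x) = a_1 + b_1·(x + 1) + c_1·(x + 1)² + d_1·(x + 1)³: c_1 = M_1/2 = -31, d_1 = (M_2 - M_1)/(6h_1) = 24, b_1 = Δ_1 - h_1(2M_1 + M_2)/6 = -4.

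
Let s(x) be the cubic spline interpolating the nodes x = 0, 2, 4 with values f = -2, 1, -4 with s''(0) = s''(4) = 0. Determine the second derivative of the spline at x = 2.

-3

Let σ_i = s''(x_i). Step sizes h_i = 2, 2; slopes of the chords Δ_i = (y_(i+1) - y_i)/h_i = 3/2, -5/2.
  2·σ_0 + 8·σ_1 + 2·σ_2 = 6(Δ_1 - Δ_0) = -24
Natural end conditions: σ_0 = σ_2 = 0.
Solving the tridiagonal system: σ_0 = 0, σ_1 = -3, σ_2 = 0.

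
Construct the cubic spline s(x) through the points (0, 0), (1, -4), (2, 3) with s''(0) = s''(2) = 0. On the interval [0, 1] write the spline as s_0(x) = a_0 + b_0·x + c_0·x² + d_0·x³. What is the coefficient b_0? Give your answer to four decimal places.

-6.7500

With m_i denoting the second derivative at x_i, h_i = 1, 1, and Δ_i = (y_(i+1) − y_i)/h_i = -4, 7:
  1·m_0 + 4·m_1 + 1·m_2 = 6(Δ_1 - Δ_0) = 66
Natural end conditions: m_0 = m_2 = 0.
Solving: m_0 = 0, m_1 = 33/2, m_2 = 0.
On [0, 1], with s_0(x) = a_0 + b_0·x + c_0·x² + d_0·x³: c_0 = m_0/2 = 0, d_0 = (m_1 - m_0)/(6h_0) = 11/4, b_0 = Δ_0 - h_0(2m_0 + m_1)/6 = -27/4.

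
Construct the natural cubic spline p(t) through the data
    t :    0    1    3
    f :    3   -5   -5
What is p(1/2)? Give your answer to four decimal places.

Write σ_i for p''(x_i). With h_i = 1, 2 and divided differences Δ_i = -8, 0, the continuity of p' gives the tridiagonal system
  1·σ_0 + 6·σ_1 + 2·σ_2 = 6(Δ_1 - Δ_0) = 48
Natural end conditions: σ_0 = σ_2 = 0.
Forward elimination and back-substitution give σ_0 = 0, σ_1 = 8, σ_2 = 0.
On [0, 1], p(t) = 3 - 28/3·t + 0·t² + 4/3·t³.
With t = 1/2: p(1/2) = -3/2.

-1.5000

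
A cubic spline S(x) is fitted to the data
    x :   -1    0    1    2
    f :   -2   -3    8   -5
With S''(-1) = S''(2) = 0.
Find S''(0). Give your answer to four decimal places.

Put M_i = S'' at the i-th knot. Here h = (1, 1, 1) and Δ = (-1, 11, -13), so the interior equations h_(i-1)·M_(i-1) + 2(h_(i-1)+h_i)·M_i + h_i·M_(i+1) = 6(Δ_i − Δ_(i-1)) read
  1·M_0 + 4·M_1 + 1·M_2 = 6(Δ_1 - Δ_0) = 72
  1·M_1 + 4·M_2 + 1·M_3 = 6(Δ_2 - Δ_1) = -144
Natural end conditions: M_0 = M_3 = 0.
Hence M_0 = 0, M_1 = 144/5, M_2 = -216/5, M_3 = 0.

28.8000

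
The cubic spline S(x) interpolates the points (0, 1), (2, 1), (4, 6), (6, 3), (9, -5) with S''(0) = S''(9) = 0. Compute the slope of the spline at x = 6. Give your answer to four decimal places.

With σ_i denoting the second derivative at x_i, h_i = 2, 2, 2, 3, and Δ_i = (y_(i+1) − y_i)/h_i = 0, 5/2, -3/2, -8/3:
  2·σ_0 + 8·σ_1 + 2·σ_2 = 6(Δ_1 - Δ_0) = 15
  2·σ_1 + 8·σ_2 + 2·σ_3 = 6(Δ_2 - Δ_1) = -24
  2·σ_2 + 10·σ_3 + 3·σ_4 = 6(Δ_3 - Δ_2) = -7
Natural end conditions: σ_0 = σ_4 = 0.
Hence σ_0 = 0, σ_1 = 199/71, σ_2 = -527/142, σ_3 = 3/71, σ_4 = 0.
On [6, 9], S'(x) = b_3 + 2c_3·(x - 6) + 3d_3·(x - 6)² with b_3 = Δ_3 - h_3(2σ_3 + σ_4)/6 = -577/213, c_3 = σ_3/2 = 3/142, d_3 = (σ_4 - σ_3)/(6h_3) = -1/426. So S'(6) = -577/213.

-2.7089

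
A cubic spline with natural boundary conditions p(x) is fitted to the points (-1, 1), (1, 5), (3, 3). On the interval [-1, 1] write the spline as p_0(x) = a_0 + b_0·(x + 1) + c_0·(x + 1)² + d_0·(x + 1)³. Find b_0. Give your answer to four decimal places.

2.7500

Write M_i for p''(x_i). With h_i = 2, 2 and divided differences Δ_i = 2, -1, the continuity of p' gives the tridiagonal system
  2·M_0 + 8·M_1 + 2·M_2 = 6(Δ_1 - Δ_0) = -18
Natural end conditions: M_0 = M_2 = 0.
Forward elimination and back-substitution give M_0 = 0, M_1 = -9/4, M_2 = 0.
On [-1, 1], with p_0(x) = a_0 + b_0·(x + 1) + c_0·(x + 1)² + d_0·(x + 1)³: c_0 = M_0/2 = 0, d_0 = (M_1 - M_0)/(6h_0) = -3/16, b_0 = Δ_0 - h_0(2M_0 + M_1)/6 = 11/4.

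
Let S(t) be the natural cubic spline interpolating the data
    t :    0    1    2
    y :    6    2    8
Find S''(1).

15

Let M_i = S''(x_i). Step sizes h_i = 1, 1; slopes of the chords Δ_i = (y_(i+1) - y_i)/h_i = -4, 6.
  1·M_0 + 4·M_1 + 1·M_2 = 6(Δ_1 - Δ_0) = 60
Natural end conditions: M_0 = M_2 = 0.
Solving: M_0 = 0, M_1 = 15, M_2 = 0.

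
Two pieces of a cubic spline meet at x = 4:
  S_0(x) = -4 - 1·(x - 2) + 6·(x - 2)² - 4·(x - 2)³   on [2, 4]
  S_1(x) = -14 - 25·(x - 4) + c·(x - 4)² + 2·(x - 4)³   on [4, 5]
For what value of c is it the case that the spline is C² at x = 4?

S_0''(x) = 12 - 24·(x - 2), so S_0''(4) = -36. On the right, S_1''(4) = 2c, so c = -18.

-18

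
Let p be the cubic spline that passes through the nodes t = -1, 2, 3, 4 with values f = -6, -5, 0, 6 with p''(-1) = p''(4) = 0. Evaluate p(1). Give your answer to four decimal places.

-7.2330

Write m_i for p''(x_i). With h_i = 3, 1, 1 and divided differences Δ_i = 1/3, 5, 6, the continuity of p' gives the tridiagonal system
  3·m_0 + 8·m_1 + 1·m_2 = 6(Δ_1 - Δ_0) = 28
  1·m_1 + 4·m_2 + 1·m_3 = 6(Δ_2 - Δ_1) = 6
Natural end conditions: m_0 = m_3 = 0.
Solving: m_0 = 0, m_1 = 106/31, m_2 = 20/31, m_3 = 0.
On [-1, 2], p(t) = -6 - 128/93·(t + 1) + 0·(t + 1)² + 53/279·(t + 1)³.
With (t + 1) = 2: p(1) = -2018/279.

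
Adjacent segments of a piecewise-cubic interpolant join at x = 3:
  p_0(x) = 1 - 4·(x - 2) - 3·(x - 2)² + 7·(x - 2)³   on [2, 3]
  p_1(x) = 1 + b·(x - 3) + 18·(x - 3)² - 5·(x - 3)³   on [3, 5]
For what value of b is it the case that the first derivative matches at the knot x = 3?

11

p_0'(x) = -4 - 6·(x - 2) + 21·(x - 2)², so p_0'(3) = 11. On the right, p_1'(3) = b, so b = 11.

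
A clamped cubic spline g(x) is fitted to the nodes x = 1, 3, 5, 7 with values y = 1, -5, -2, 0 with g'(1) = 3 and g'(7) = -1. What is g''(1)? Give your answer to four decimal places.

Put M_i = g'' at the i-th knot. Here h = (2, 2, 2) and Δ = (-3, 3/2, 1), so the interior equations h_(i-1)·M_(i-1) + 2(h_(i-1)+h_i)·M_i + h_i·M_(i+1) = 6(Δ_i − Δ_(i-1)) read
  2·M_0 + 8·M_1 + 2·M_2 = 6(Δ_1 - Δ_0) = 27
  2·M_1 + 8·M_2 + 2·M_3 = 6(Δ_2 - Δ_1) = -3
Clamped end conditions give two more equations: 2h_0·M_0 + h_0·M_1 = 6(Δ_0 - g'(1)) = -36 and h_2·M_2 + 2h_2·M_3 = 6(g'(7) - Δ_2) = -12.
Hence M_0 = -373/30, M_1 = 103/15, M_2 = -23/15, M_3 = -67/30.

-12.4333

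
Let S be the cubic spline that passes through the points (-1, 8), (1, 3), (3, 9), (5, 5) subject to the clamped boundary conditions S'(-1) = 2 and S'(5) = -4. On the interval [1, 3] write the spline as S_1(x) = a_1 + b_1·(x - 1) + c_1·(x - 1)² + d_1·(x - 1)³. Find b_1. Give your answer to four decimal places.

-0.6000

Put σ_i = S'' at the i-th knot. Here h = (2, 2, 2) and Δ = (-5/2, 3, -2), so the interior equations h_(i-1)·σ_(i-1) + 2(h_(i-1)+h_i)·σ_i + h_i·σ_(i+1) = 6(Δ_i − Δ_(i-1)) read
  2·σ_0 + 8·σ_1 + 2·σ_2 = 6(Δ_1 - Δ_0) = 33
  2·σ_1 + 8·σ_2 + 2·σ_3 = 6(Δ_2 - Δ_1) = -30
Clamped end conditions give two more equations: 2h_0·σ_0 + h_0·σ_1 = 6(Δ_0 - S'(-1)) = -27 and h_2·σ_2 + 2h_2·σ_3 = 6(S'(5) - Δ_2) = -12.
Forward elimination and back-substitution give σ_0 = -109/10, σ_1 = 83/10, σ_2 = -29/5, σ_3 = -1/10.
On [1, 3], with S_1(x) = a_1 + b_1·(x - 1) + c_1·(x - 1)² + d_1·(x - 1)³: c_1 = σ_1/2 = 83/20, d_1 = (σ_2 - σ_1)/(6h_1) = -47/40, b_1 = Δ_1 - h_1(2σ_1 + σ_2)/6 = -3/5.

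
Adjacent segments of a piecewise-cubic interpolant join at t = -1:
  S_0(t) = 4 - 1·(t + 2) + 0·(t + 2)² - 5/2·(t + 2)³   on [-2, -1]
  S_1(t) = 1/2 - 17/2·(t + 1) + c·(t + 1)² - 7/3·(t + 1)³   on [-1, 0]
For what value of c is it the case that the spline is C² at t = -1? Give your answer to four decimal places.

-7.5000

S_0''(t) = 0 - 15·(t + 2), so S_0''(-1) = -15. On the right, S_1''(-1) = 2c, so c = -15/2.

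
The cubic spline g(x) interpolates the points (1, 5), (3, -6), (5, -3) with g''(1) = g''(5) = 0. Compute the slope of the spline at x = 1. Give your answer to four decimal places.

-7.2500

Write m_i for g''(x_i). With h_i = 2, 2 and divided differences Δ_i = -11/2, 3/2, the continuity of g' gives the tridiagonal system
  2·m_0 + 8·m_1 + 2·m_2 = 6(Δ_1 - Δ_0) = 42
Natural end conditions: m_0 = m_2 = 0.
Solving: m_0 = 0, m_1 = 21/4, m_2 = 0.
On [1, 3], g'(x) = b_0 + 2c_0·(x - 1) + 3d_0·(x - 1)² with b_0 = Δ_0 - h_0(2m_0 + m_1)/6 = -29/4, c_0 = m_0/2 = 0, d_0 = (m_1 - m_0)/(6h_0) = 7/16. So g'(1) = -29/4.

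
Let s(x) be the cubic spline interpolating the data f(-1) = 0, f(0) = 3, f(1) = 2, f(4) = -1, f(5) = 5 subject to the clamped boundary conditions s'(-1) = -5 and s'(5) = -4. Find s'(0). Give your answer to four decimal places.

3.7368

Write M_i for s''(x_i). With h_i = 1, 1, 3, 1 and divided differences Δ_i = 3, -1, -1, 6, the continuity of s' gives the tridiagonal system
  1·M_0 + 4·M_1 + 1·M_2 = 6(Δ_1 - Δ_0) = -24
  1·M_1 + 8·M_2 + 3·M_3 = 6(Δ_2 - Δ_1) = 0
  3·M_2 + 8·M_3 + 1·M_4 = 6(Δ_3 - Δ_2) = 42
Clamped end conditions give two more equations: 2h_0·M_0 + h_0·M_1 = 6(Δ_0 - s'(-1)) = 48 and h_3·M_3 + 2h_3·M_4 = 6(s'(5) - Δ_3) = -60.
Hence M_0 = 580/19, M_1 = -248/19, M_2 = -44/19, M_3 = 200/19, M_4 = -670/19.
On [0, 1], s'(x) = b_1 + 2c_1·x + 3d_1·x² with b_1 = Δ_1 - h_1(2M_1 + M_2)/6 = 71/19, c_1 = M_1/2 = -124/19, d_1 = (M_2 - M_1)/(6h_1) = 34/19. So s'(0) = 71/19.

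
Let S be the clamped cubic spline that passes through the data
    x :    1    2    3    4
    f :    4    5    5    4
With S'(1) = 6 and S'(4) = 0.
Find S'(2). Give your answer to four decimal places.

Let m_i = S''(x_i). Step sizes h_i = 1, 1, 1; slopes of the chords Δ_i = (y_(i+1) - y_i)/h_i = 1, 0, -1.
  1·m_0 + 4·m_1 + 1·m_2 = 6(Δ_1 - Δ_0) = -6
  1·m_1 + 4·m_2 + 1·m_3 = 6(Δ_2 - Δ_1) = -6
Clamped end conditions give two more equations: 2h_0·m_0 + h_0·m_1 = 6(Δ_0 - S'(1)) = -30 and h_2·m_2 + 2h_2·m_3 = 6(S'(4) - Δ_2) = 6.
Forward elimination and back-substitution give m_0 = -84/5, m_1 = 18/5, m_2 = -18/5, m_3 = 24/5.
On [2, 3], S'(x) = b_1 + 2c_1·(x - 2) + 3d_1·(x - 2)² with b_1 = Δ_1 - h_1(2m_1 + m_2)/6 = -3/5, c_1 = m_1/2 = 9/5, d_1 = (m_2 - m_1)/(6h_1) = -6/5. So S'(2) = -3/5.

-0.6000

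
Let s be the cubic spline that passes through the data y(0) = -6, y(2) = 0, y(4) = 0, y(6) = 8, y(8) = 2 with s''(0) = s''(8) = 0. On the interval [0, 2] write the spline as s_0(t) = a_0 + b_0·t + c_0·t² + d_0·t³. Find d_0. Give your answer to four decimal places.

Let M_i = s''(x_i). Step sizes h_i = 2, 2, 2, 2; slopes of the chords Δ_i = (y_(i+1) - y_i)/h_i = 3, 0, 4, -3.
  2·M_0 + 8·M_1 + 2·M_2 = 6(Δ_1 - Δ_0) = -18
  2·M_1 + 8·M_2 + 2·M_3 = 6(Δ_2 - Δ_1) = 24
  2·M_2 + 8·M_3 + 2·M_4 = 6(Δ_3 - Δ_2) = -42
Natural end conditions: M_0 = M_4 = 0.
Hence M_0 = 0, M_1 = -51/14, M_2 = 39/7, M_3 = -93/14, M_4 = 0.
On [0, 2], with s_0(t) = a_0 + b_0·t + c_0·t² + d_0·t³: c_0 = M_0/2 = 0, d_0 = (M_1 - M_0)/(6h_0) = -17/56, b_0 = Δ_0 - h_0(2M_0 + M_1)/6 = 59/14.

-0.3036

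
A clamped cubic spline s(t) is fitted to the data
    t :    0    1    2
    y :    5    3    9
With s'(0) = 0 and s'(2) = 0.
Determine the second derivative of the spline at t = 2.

-30

With M_i denoting the second derivative at x_i, h_i = 1, 1, and Δ_i = (y_(i+1) − y_i)/h_i = -2, 6:
  1·M_0 + 4·M_1 + 1·M_2 = 6(Δ_1 - Δ_0) = 48
Clamped end conditions give two more equations: 2h_0·M_0 + h_0·M_1 = 6(Δ_0 - s'(0)) = -12 and h_1·M_1 + 2h_1·M_2 = 6(s'(2) - Δ_1) = -36.
Forward elimination and back-substitution give M_0 = -18, M_1 = 24, M_2 = -30.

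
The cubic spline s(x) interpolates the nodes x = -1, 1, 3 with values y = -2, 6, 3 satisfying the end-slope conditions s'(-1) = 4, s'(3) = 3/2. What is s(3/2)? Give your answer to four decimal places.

5.5313

Let M_i = s''(x_i). Step sizes h_i = 2, 2; slopes of the chords Δ_i = (y_(i+1) - y_i)/h_i = 4, -3/2.
  2·M_0 + 8·M_1 + 2·M_2 = 6(Δ_1 - Δ_0) = -33
Clamped end conditions give two more equations: 2h_0·M_0 + h_0·M_1 = 6(Δ_0 - s'(-1)) = 0 and h_1·M_1 + 2h_1·M_2 = 6(s'(3) - Δ_1) = 18.
Hence M_0 = 7/2, M_1 = -7, M_2 = 8.
On [1, 3], s(x) = 6 + 1/2·(x - 1) - 7/2·(x - 1)² + 5/4·(x - 1)³.
With (x - 1) = 1/2: s(3/2) = 177/32.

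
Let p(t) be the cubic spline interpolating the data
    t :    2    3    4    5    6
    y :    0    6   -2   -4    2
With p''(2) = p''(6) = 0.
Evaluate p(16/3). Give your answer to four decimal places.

-2.5423

With M_i denoting the second derivative at x_i, h_i = 1, 1, 1, 1, and Δ_i = (y_(i+1) − y_i)/h_i = 6, -8, -2, 6:
  1·M_0 + 4·M_1 + 1·M_2 = 6(Δ_1 - Δ_0) = -84
  1·M_1 + 4·M_2 + 1·M_3 = 6(Δ_2 - Δ_1) = 36
  1·M_2 + 4·M_3 + 1·M_4 = 6(Δ_3 - Δ_2) = 48
Natural end conditions: M_0 = M_4 = 0.
Solving: M_0 = 0, M_1 = -339/14, M_2 = 90/7, M_3 = 123/14, M_4 = 0.
On [5, 6], p(t) = -4 + 43/14·(t - 5) + 123/28·(t - 5)² - 41/28·(t - 5)³.
With (t - 5) = 1/3: p(16/3) = -961/378.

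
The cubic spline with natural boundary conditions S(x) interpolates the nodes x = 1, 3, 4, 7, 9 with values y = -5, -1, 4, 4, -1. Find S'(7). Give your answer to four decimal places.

Let M_i = S''(x_i). Step sizes h_i = 2, 1, 3, 2; slopes of the chords Δ_i = (y_(i+1) - y_i)/h_i = 2, 5, 0, -5/2.
  2·M_0 + 6·M_1 + 1·M_2 = 6(Δ_1 - Δ_0) = 18
  1·M_1 + 8·M_2 + 3·M_3 = 6(Δ_2 - Δ_1) = -30
  3·M_2 + 10·M_3 + 2·M_4 = 6(Δ_3 - Δ_2) = -15
Natural end conditions: M_0 = M_4 = 0.
Solving the tridiagonal system: M_0 = 0, M_1 = 1533/416, M_2 = -855/208, M_3 = -111/416, M_4 = 0.
On [7, 9], S'(x) = b_3 + 2c_3·(x - 7) + 3d_3·(x - 7)² with b_3 = Δ_3 - h_3(2M_3 + M_4)/6 = -483/208, c_3 = M_3/2 = -111/832, d_3 = (M_4 - M_3)/(6h_3) = 37/1664. So S'(7) = -483/208.

-2.3221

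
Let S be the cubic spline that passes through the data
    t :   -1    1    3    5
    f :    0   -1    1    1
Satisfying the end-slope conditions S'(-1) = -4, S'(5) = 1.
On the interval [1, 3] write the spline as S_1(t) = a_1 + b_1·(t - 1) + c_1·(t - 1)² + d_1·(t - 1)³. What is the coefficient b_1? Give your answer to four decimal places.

With σ_i denoting the second derivative at x_i, h_i = 2, 2, 2, and Δ_i = (y_(i+1) − y_i)/h_i = -1/2, 1, 0:
  2·σ_0 + 8·σ_1 + 2·σ_2 = 6(Δ_1 - Δ_0) = 9
  2·σ_1 + 8·σ_2 + 2·σ_3 = 6(Δ_2 - Δ_1) = -6
Clamped end conditions give two more equations: 2h_0·σ_0 + h_0·σ_1 = 6(Δ_0 - S'(-1)) = 21 and h_2·σ_2 + 2h_2·σ_3 = 6(S'(5) - Δ_2) = 6.
Solving: σ_0 = 31/6, σ_1 = 1/6, σ_2 = -4/3, σ_3 = 13/6.
On [1, 3], with S_1(t) = a_1 + b_1·(t - 1) + c_1·(t - 1)² + d_1·(t - 1)³: c_1 = σ_1/2 = 1/12, d_1 = (σ_2 - σ_1)/(6h_1) = -1/8, b_1 = Δ_1 - h_1(2σ_1 + σ_2)/6 = 4/3.

1.3333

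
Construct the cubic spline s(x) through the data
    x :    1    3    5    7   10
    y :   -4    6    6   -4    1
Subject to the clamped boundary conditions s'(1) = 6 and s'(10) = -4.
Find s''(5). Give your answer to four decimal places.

Write M_i for s''(x_i). With h_i = 2, 2, 2, 3 and divided differences Δ_i = 5, 0, -5, 5/3, the continuity of s' gives the tridiagonal system
  2·M_0 + 8·M_1 + 2·M_2 = 6(Δ_1 - Δ_0) = -30
  2·M_1 + 8·M_2 + 2·M_3 = 6(Δ_2 - Δ_1) = -30
  2·M_2 + 10·M_3 + 3·M_4 = 6(Δ_3 - Δ_2) = 40
Clamped end conditions give two more equations: 2h_0·M_0 + h_0·M_1 = 6(Δ_0 - s'(1)) = -6 and h_3·M_3 + 2h_3·M_4 = 6(s'(10) - Δ_3) = -34.
Solving the tridiagonal system: M_0 = -7/23, M_1 = -55/23, M_2 = -118/23, M_3 = 182/23, M_4 = -664/69.

-5.1304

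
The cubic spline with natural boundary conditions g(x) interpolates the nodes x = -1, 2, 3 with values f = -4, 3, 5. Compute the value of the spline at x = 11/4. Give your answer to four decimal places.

Write m_i for g''(x_i). With h_i = 3, 1 and divided differences Δ_i = 7/3, 2, the continuity of g' gives the tridiagonal system
  3·m_0 + 8·m_1 + 1·m_2 = 6(Δ_1 - Δ_0) = -2
Natural end conditions: m_0 = m_2 = 0.
Forward elimination and back-substitution give m_0 = 0, m_1 = -1/4, m_2 = 0.
On [2, 3], g(x) = 3 + 25/12·(x - 2) - 1/8·(x - 2)² + 1/24·(x - 2)³.
With (x - 2) = 3/4: g(11/4) = 2309/512.

4.5098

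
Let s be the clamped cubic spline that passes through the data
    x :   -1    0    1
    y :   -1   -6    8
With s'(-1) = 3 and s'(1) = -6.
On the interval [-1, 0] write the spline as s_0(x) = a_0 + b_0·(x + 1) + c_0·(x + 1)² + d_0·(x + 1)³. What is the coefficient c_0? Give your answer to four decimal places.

-28.5000

Let M_i = s''(x_i). Step sizes h_i = 1, 1; slopes of the chords Δ_i = (y_(i+1) - y_i)/h_i = -5, 14.
  1·M_0 + 4·M_1 + 1·M_2 = 6(Δ_1 - Δ_0) = 114
Clamped end conditions give two more equations: 2h_0·M_0 + h_0·M_1 = 6(Δ_0 - s'(-1)) = -48 and h_1·M_1 + 2h_1·M_2 = 6(s'(1) - Δ_1) = -120.
Forward elimination and back-substitution give M_0 = -57, M_1 = 66, M_2 = -93.
On [-1, 0], with s_0(x) = a_0 + b_0·(x + 1) + c_0·(x + 1)² + d_0·(x + 1)³: c_0 = M_0/2 = -57/2, d_0 = (M_1 - M_0)/(6h_0) = 41/2, b_0 = Δ_0 - h_0(2M_0 + M_1)/6 = 3.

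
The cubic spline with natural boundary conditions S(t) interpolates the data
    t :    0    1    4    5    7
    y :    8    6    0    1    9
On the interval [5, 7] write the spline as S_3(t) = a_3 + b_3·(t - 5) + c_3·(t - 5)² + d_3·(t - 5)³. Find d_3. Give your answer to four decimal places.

Put σ_i = S'' at the i-th knot. Here h = (1, 3, 1, 2) and Δ = (-2, -2, 1, 4), so the interior equations h_(i-1)·σ_(i-1) + 2(h_(i-1)+h_i)·σ_i + h_i·σ_(i+1) = 6(Δ_i − Δ_(i-1)) read
  1·σ_0 + 8·σ_1 + 3·σ_2 = 6(Δ_1 - Δ_0) = 0
  3·σ_1 + 8·σ_2 + 1·σ_3 = 6(Δ_2 - Δ_1) = 18
  1·σ_2 + 6·σ_3 + 2·σ_4 = 6(Δ_3 - Δ_2) = 18
Natural end conditions: σ_0 = σ_4 = 0.
Solving the tridiagonal system: σ_0 = 0, σ_1 = -135/161, σ_2 = 360/161, σ_3 = 423/161, σ_4 = 0.
On [5, 7], with S_3(t) = a_3 + b_3·(t - 5) + c_3·(t - 5)² + d_3·(t - 5)³: c_3 = σ_3/2 = 423/322, d_3 = (σ_4 - σ_3)/(6h_3) = -141/644, b_3 = Δ_3 - h_3(2σ_3 + σ_4)/6 = 362/161.

-0.2189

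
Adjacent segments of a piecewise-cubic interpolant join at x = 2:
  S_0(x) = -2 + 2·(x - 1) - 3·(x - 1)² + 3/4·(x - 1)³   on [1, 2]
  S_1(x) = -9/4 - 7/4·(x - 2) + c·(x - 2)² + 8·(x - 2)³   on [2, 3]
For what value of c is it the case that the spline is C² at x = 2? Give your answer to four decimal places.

S_0''(x) = -6 + 9/2·(x - 1), so S_0''(2) = -3/2. On the right, S_1''(2) = 2c, so c = -3/4.

-0.7500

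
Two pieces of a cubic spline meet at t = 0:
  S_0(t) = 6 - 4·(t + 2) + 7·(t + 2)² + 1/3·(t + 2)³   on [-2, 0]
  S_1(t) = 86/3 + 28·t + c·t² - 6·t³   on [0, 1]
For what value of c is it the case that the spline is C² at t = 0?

S_0''(t) = 14 + 2·(t + 2), so S_0''(0) = 18. On the right, S_1''(0) = 2c, so c = 9.

9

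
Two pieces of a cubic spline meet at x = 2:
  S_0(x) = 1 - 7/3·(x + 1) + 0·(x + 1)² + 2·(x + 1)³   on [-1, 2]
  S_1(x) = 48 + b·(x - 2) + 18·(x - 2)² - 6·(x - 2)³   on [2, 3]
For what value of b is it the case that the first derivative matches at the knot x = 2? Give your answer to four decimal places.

S_0'(x) = -7/3 + 0·(x + 1) + 6·(x + 1)², so S_0'(2) = 155/3. On the right, S_1'(2) = b, so b = 155/3.

51.6667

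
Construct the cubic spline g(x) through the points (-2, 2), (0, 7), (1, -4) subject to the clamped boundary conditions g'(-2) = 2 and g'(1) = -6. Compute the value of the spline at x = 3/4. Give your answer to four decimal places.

Write M_i for g''(x_i). With h_i = 2, 1 and divided differences Δ_i = 5/2, -11, the continuity of g' gives the tridiagonal system
  2·M_0 + 6·M_1 + 1·M_2 = 6(Δ_1 - Δ_0) = -81
Clamped end conditions give two more equations: 2h_0·M_0 + h_0·M_1 = 6(Δ_0 - g'(-2)) = 3 and h_1·M_1 + 2h_1·M_2 = 6(g'(1) - Δ_1) = 30.
Forward elimination and back-substitution give M_0 = 139/12, M_1 = -65/3, M_2 = 155/6.
On [0, 1], g(x) = 7 - 97/12·x - 65/6·x² + 95/12·x³.
With x = 3/4: g(3/4) = -465/256.

-1.8164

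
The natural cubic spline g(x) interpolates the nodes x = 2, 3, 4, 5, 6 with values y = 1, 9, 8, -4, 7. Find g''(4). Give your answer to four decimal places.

Write M_i for g''(x_i). With h_i = 1, 1, 1, 1 and divided differences Δ_i = 8, -1, -12, 11, the continuity of g' gives the tridiagonal system
  1·M_0 + 4·M_1 + 1·M_2 = 6(Δ_1 - Δ_0) = -54
  1·M_1 + 4·M_2 + 1·M_3 = 6(Δ_2 - Δ_1) = -66
  1·M_2 + 4·M_3 + 1·M_4 = 6(Δ_3 - Δ_2) = 138
Natural end conditions: M_0 = M_4 = 0.
Hence M_0 = 0, M_1 = -51/7, M_2 = -174/7, M_3 = 285/7, M_4 = 0.

-24.8571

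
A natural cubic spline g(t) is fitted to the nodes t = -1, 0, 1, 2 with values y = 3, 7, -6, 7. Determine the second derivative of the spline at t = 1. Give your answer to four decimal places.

48.4000

Let M_i = g''(x_i). Step sizes h_i = 1, 1, 1; slopes of the chords Δ_i = (y_(i+1) - y_i)/h_i = 4, -13, 13.
  1·M_0 + 4·M_1 + 1·M_2 = 6(Δ_1 - Δ_0) = -102
  1·M_1 + 4·M_2 + 1·M_3 = 6(Δ_2 - Δ_1) = 156
Natural end conditions: M_0 = M_3 = 0.
Solving: M_0 = 0, M_1 = -188/5, M_2 = 242/5, M_3 = 0.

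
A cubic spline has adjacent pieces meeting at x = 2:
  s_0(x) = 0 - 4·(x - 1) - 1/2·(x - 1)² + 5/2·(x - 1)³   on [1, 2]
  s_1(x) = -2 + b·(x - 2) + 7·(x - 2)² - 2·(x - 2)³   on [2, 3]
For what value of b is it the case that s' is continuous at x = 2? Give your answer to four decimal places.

2.5000

s_0'(x) = -4 - 1·(x - 1) + 15/2·(x - 1)², so s_0'(2) = 5/2. On the right, s_1'(2) = b, so b = 5/2.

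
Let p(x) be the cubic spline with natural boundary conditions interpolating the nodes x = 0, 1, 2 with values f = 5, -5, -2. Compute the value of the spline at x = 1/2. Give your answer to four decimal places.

-1.2188

Write M_i for p''(x_i). With h_i = 1, 1 and divided differences Δ_i = -10, 3, the continuity of p' gives the tridiagonal system
  1·M_0 + 4·M_1 + 1·M_2 = 6(Δ_1 - Δ_0) = 78
Natural end conditions: M_0 = M_2 = 0.
Solving: M_0 = 0, M_1 = 39/2, M_2 = 0.
On [0, 1], p(x) = 5 - 53/4·x + 0·x² + 13/4·x³.
With x = 1/2: p(1/2) = -39/32.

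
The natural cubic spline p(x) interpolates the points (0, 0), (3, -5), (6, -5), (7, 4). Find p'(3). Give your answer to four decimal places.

Put M_i = p'' at the i-th knot. Here h = (3, 3, 1) and Δ = (-5/3, 0, 9), so the interior equations h_(i-1)·M_(i-1) + 2(h_(i-1)+h_i)·M_i + h_i·M_(i+1) = 6(Δ_i − Δ_(i-1)) read
  3·M_0 + 12·M_1 + 3·M_2 = 6(Δ_1 - Δ_0) = 10
  3·M_1 + 8·M_2 + 1·M_3 = 6(Δ_2 - Δ_1) = 54
Natural end conditions: M_0 = M_3 = 0.
Solving: M_0 = 0, M_1 = -82/87, M_2 = 206/29, M_3 = 0.
On [3, 6], p'(x) = b_1 + 2c_1·(x - 3) + 3d_1·(x - 3)² with b_1 = Δ_1 - h_1(2M_1 + M_2)/6 = -227/87, c_1 = M_1/2 = -41/87, d_1 = (M_2 - M_1)/(6h_1) = 350/783. So p'(3) = -227/87.

-2.6092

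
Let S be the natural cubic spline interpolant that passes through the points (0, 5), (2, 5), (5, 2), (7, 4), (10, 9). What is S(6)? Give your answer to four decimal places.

Let M_i = S''(x_i). Step sizes h_i = 2, 3, 2, 3; slopes of the chords Δ_i = (y_(i+1) - y_i)/h_i = 0, -1, 1, 5/3.
  2·M_0 + 10·M_1 + 3·M_2 = 6(Δ_1 - Δ_0) = -6
  3·M_1 + 10·M_2 + 2·M_3 = 6(Δ_2 - Δ_1) = 12
  2·M_2 + 10·M_3 + 3·M_4 = 6(Δ_3 - Δ_2) = 4
Natural end conditions: M_0 = M_4 = 0.
Forward elimination and back-substitution give M_0 = 0, M_1 = -152/145, M_2 = 130/87, M_3 = 44/435, M_4 = 0.
On [5, 7], S(t) = 2 - 13/435·(t - 5) + 65/87·(t - 5)² - 101/870·(t - 5)³.
With (t - 5) = 1: S(6) = 2263/870.

2.6011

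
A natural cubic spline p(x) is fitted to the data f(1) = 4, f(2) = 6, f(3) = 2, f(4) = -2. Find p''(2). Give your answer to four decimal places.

Let M_i = p''(x_i). Step sizes h_i = 1, 1, 1; slopes of the chords Δ_i = (y_(i+1) - y_i)/h_i = 2, -4, -4.
  1·M_0 + 4·M_1 + 1·M_2 = 6(Δ_1 - Δ_0) = -36
  1·M_1 + 4·M_2 + 1·M_3 = 6(Δ_2 - Δ_1) = 0
Natural end conditions: M_0 = M_3 = 0.
Forward elimination and back-substitution give M_0 = 0, M_1 = -48/5, M_2 = 12/5, M_3 = 0.

-9.6000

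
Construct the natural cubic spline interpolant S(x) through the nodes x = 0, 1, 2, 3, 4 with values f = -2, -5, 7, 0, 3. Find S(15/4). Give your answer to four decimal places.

Put M_i = S'' at the i-th knot. Here h = (1, 1, 1, 1) and Δ = (-3, 12, -7, 3), so the interior equations h_(i-1)·M_(i-1) + 2(h_(i-1)+h_i)·M_i + h_i·M_(i+1) = 6(Δ_i − Δ_(i-1)) read
  1·M_0 + 4·M_1 + 1·M_2 = 6(Δ_1 - Δ_0) = 90
  1·M_1 + 4·M_2 + 1·M_3 = 6(Δ_2 - Δ_1) = -114
  1·M_2 + 4·M_3 + 1·M_4 = 6(Δ_3 - Δ_2) = 60
Natural end conditions: M_0 = M_4 = 0.
Solving the tridiagonal system: M_0 = 0, M_1 = 933/28, M_2 = -303/7, M_3 = 723/28, M_4 = 0.
On [3, 4], S(x) = 0 - 157/28·(x - 3) + 723/56·(x - 3)² - 241/56·(x - 3)³.
With (x - 3) = 3/4: S(15/4) = 4449/3584.

1.2414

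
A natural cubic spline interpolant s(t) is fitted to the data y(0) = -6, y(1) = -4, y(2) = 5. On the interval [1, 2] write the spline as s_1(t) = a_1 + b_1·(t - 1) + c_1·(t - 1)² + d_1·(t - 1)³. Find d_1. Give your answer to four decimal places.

-1.7500

Let σ_i = s''(x_i). Step sizes h_i = 1, 1; slopes of the chords Δ_i = (y_(i+1) - y_i)/h_i = 2, 9.
  1·σ_0 + 4·σ_1 + 1·σ_2 = 6(Δ_1 - Δ_0) = 42
Natural end conditions: σ_0 = σ_2 = 0.
Hence σ_0 = 0, σ_1 = 21/2, σ_2 = 0.
On [1, 2], with s_1(t) = a_1 + b_1·(t - 1) + c_1·(t - 1)² + d_1·(t - 1)³: c_1 = σ_1/2 = 21/4, d_1 = (σ_2 - σ_1)/(6h_1) = -7/4, b_1 = Δ_1 - h_1(2σ_1 + σ_2)/6 = 11/2.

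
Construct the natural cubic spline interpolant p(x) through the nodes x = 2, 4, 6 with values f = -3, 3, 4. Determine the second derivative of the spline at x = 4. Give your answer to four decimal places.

Put M_i = p'' at the i-th knot. Here h = (2, 2) and Δ = (3, 1/2), so the interior equations h_(i-1)·M_(i-1) + 2(h_(i-1)+h_i)·M_i + h_i·M_(i+1) = 6(Δ_i − Δ_(i-1)) read
  2·M_0 + 8·M_1 + 2·M_2 = 6(Δ_1 - Δ_0) = -15
Natural end conditions: M_0 = M_2 = 0.
Hence M_0 = 0, M_1 = -15/8, M_2 = 0.

-1.8750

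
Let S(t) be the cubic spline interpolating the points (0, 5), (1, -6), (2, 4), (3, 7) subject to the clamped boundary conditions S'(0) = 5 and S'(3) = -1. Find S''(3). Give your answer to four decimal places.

Put M_i = S'' at the i-th knot. Here h = (1, 1, 1) and Δ = (-11, 10, 3), so the interior equations h_(i-1)·M_(i-1) + 2(h_(i-1)+h_i)·M_i + h_i·M_(i+1) = 6(Δ_i − Δ_(i-1)) read
  1·M_0 + 4·M_1 + 1·M_2 = 6(Δ_1 - Δ_0) = 126
  1·M_1 + 4·M_2 + 1·M_3 = 6(Δ_2 - Δ_1) = -42
Clamped end conditions give two more equations: 2h_0·M_0 + h_0·M_1 = 6(Δ_0 - S'(0)) = -96 and h_2·M_2 + 2h_2·M_3 = 6(S'(3) - Δ_2) = -24.
Forward elimination and back-substitution give M_0 = -382/5, M_1 = 284/5, M_2 = -124/5, M_3 = 2/5.

0.4000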